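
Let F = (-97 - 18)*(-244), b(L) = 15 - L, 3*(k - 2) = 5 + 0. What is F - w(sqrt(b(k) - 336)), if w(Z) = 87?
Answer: 27973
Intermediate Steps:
k = 11/3 (k = 2 + (5 + 0)/3 = 2 + (1/3)*5 = 2 + 5/3 = 11/3 ≈ 3.6667)
F = 28060 (F = -115*(-244) = 28060)
F - w(sqrt(b(k) - 336)) = 28060 - 1*87 = 28060 - 87 = 27973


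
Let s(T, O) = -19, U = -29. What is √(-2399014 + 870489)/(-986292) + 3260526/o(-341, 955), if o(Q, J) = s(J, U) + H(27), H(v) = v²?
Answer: 1630263/355 - 5*I*√61141/986292 ≈ 4592.3 - 0.0012535*I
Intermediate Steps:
o(Q, J) = 710 (o(Q, J) = -19 + 27² = -19 + 729 = 710)
√(-2399014 + 870489)/(-986292) + 3260526/o(-341, 955) = √(-2399014 + 870489)/(-986292) + 3260526/710 = √(-1528525)*(-1/986292) + 3260526*(1/710) = (5*I*√61141)*(-1/986292) + 1630263/355 = -5*I*√61141/986292 + 1630263/355 = 1630263/355 - 5*I*√61141/986292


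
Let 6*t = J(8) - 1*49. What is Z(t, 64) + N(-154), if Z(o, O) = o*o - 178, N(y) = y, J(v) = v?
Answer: -10271/36 ≈ -285.31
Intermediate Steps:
t = -41/6 (t = (8 - 1*49)/6 = (8 - 49)/6 = (⅙)*(-41) = -41/6 ≈ -6.8333)
Z(o, O) = -178 + o² (Z(o, O) = o² - 178 = -178 + o²)
Z(t, 64) + N(-154) = (-178 + (-41/6)²) - 154 = (-178 + 1681/36) - 154 = -4727/36 - 154 = -10271/36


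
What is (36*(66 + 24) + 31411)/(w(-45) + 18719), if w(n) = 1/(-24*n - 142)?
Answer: 32502638/17558423 ≈ 1.8511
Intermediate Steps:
w(n) = 1/(-142 - 24*n)
(36*(66 + 24) + 31411)/(w(-45) + 18719) = (36*(66 + 24) + 31411)/(-1/(142 + 24*(-45)) + 18719) = (36*90 + 31411)/(-1/(142 - 1080) + 18719) = (3240 + 31411)/(-1/(-938) + 18719) = 34651/(-1*(-1/938) + 18719) = 34651/(1/938 + 18719) = 34651/(17558423/938) = 34651*(938/17558423) = 32502638/17558423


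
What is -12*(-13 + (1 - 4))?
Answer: 192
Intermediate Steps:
-12*(-13 + (1 - 4)) = -12*(-13 - 3) = -12*(-16) = 192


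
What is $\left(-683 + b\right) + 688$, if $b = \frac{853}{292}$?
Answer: $\frac{2313}{292} \approx 7.9212$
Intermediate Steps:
$b = \frac{853}{292}$ ($b = 853 \cdot \frac{1}{292} = \frac{853}{292} \approx 2.9212$)
$\left(-683 + b\right) + 688 = \left(-683 + \frac{853}{292}\right) + 688 = - \frac{198583}{292} + 688 = \frac{2313}{292}$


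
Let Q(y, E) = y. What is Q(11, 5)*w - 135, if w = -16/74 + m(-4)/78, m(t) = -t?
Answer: -197423/1443 ≈ -136.81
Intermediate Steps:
w = -238/1443 (w = -16/74 - 1*(-4)/78 = -16*1/74 + 4*(1/78) = -8/37 + 2/39 = -238/1443 ≈ -0.16493)
Q(11, 5)*w - 135 = 11*(-238/1443) - 135 = -2618/1443 - 135 = -197423/1443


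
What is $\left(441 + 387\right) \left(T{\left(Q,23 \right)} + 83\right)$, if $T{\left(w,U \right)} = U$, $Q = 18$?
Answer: $87768$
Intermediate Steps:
$\left(441 + 387\right) \left(T{\left(Q,23 \right)} + 83\right) = \left(441 + 387\right) \left(23 + 83\right) = 828 \cdot 106 = 87768$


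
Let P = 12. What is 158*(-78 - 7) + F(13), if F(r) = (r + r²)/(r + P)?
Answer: -335568/25 ≈ -13423.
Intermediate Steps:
F(r) = (r + r²)/(12 + r) (F(r) = (r + r²)/(r + 12) = (r + r²)/(12 + r))
158*(-78 - 7) + F(13) = 158*(-78 - 7) + 13*(1 + 13)/(12 + 13) = 158*(-85) + 13*14/25 = -13430 + 13*(1/25)*14 = -13430 + 182/25 = -335568/25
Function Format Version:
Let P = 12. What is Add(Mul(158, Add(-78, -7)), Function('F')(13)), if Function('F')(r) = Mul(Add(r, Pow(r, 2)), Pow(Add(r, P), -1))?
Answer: Rational(-335568, 25) ≈ -13423.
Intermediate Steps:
Function('F')(r) = Mul(Pow(Add(12, r), -1), Add(r, Pow(r, 2))) (Function('F')(r) = Mul(Add(r, Pow(r, 2)), Pow(Add(r, 12), -1)) = Mul(Add(r, Pow(r, 2)), Pow(Add(12, r), -1)) = Mul(Pow(Add(12, r), -1), Add(r, Pow(r, 2))))
Add(Mul(158, Add(-78, -7)), Function('F')(13)) = Add(Mul(158, Add(-78, -7)), Mul(13, Pow(Add(12, 13), -1), Add(1, 13))) = Add(Mul(158, -85), Mul(13, Pow(25, -1), 14)) = Add(-13430, Mul(13, Rational(1, 25), 14)) = Add(-13430, Rational(182, 25)) = Rational(-335568, 25)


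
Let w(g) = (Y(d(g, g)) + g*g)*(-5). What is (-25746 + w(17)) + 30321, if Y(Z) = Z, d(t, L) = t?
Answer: 3045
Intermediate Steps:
w(g) = -5*g - 5*g² (w(g) = (g + g*g)*(-5) = (g + g²)*(-5) = -5*g - 5*g²)
(-25746 + w(17)) + 30321 = (-25746 + 5*17*(-1 - 1*17)) + 30321 = (-25746 + 5*17*(-1 - 17)) + 30321 = (-25746 + 5*17*(-18)) + 30321 = (-25746 - 1530) + 30321 = -27276 + 30321 = 3045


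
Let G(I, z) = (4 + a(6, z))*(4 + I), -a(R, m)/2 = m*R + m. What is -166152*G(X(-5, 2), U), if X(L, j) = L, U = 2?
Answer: -3987648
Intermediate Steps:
a(R, m) = -2*m - 2*R*m (a(R, m) = -2*(m*R + m) = -2*(R*m + m) = -2*(m + R*m) = -2*m - 2*R*m)
G(I, z) = (4 + I)*(4 - 14*z) (G(I, z) = (4 - 2*z*(1 + 6))*(4 + I) = (4 - 2*z*7)*(4 + I) = (4 - 14*z)*(4 + I) = (4 + I)*(4 - 14*z))
-166152*G(X(-5, 2), U) = -166152*(16 - 56*2 + 4*(-5) - 14*(-5)*2) = -166152*(16 - 112 - 20 + 140) = -166152*24 = -3987648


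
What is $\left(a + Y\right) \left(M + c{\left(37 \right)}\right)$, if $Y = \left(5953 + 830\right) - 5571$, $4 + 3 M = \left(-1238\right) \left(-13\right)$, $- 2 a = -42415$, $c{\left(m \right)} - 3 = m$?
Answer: $\frac{363420095}{3} \approx 1.2114 \cdot 10^{8}$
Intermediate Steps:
$c{\left(m \right)} = 3 + m$
$a = \frac{42415}{2}$ ($a = \left(- \frac{1}{2}\right) \left(-42415\right) = \frac{42415}{2} \approx 21208.0$)
$M = \frac{16090}{3}$ ($M = - \frac{4}{3} + \frac{\left(-1238\right) \left(-13\right)}{3} = - \frac{4}{3} + \frac{1}{3} \cdot 16094 = - \frac{4}{3} + \frac{16094}{3} = \frac{16090}{3} \approx 5363.3$)
$Y = 1212$ ($Y = 6783 - 5571 = 1212$)
$\left(a + Y\right) \left(M + c{\left(37 \right)}\right) = \left(\frac{42415}{2} + 1212\right) \left(\frac{16090}{3} + \left(3 + 37\right)\right) = \frac{44839 \left(\frac{16090}{3} + 40\right)}{2} = \frac{44839}{2} \cdot \frac{16210}{3} = \frac{363420095}{3}$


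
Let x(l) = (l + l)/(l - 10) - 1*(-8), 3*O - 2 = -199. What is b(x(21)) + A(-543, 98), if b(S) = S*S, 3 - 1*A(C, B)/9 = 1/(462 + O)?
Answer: 23975296/143869 ≈ 166.65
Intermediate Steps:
O = -197/3 (O = ⅔ + (⅓)*(-199) = ⅔ - 199/3 = -197/3 ≈ -65.667)
A(C, B) = 32076/1189 (A(C, B) = 27 - 9/(462 - 197/3) = 27 - 9/1189/3 = 27 - 9*3/1189 = 27 - 27/1189 = 32076/1189)
x(l) = 8 + 2*l/(-10 + l) (x(l) = (2*l)/(-10 + l) + 8 = 2*l/(-10 + l) + 8 = 8 + 2*l/(-10 + l))
b(S) = S²
b(x(21)) + A(-543, 98) = (10*(-8 + 21)/(-10 + 21))² + 32076/1189 = (10*13/11)² + 32076/1189 = (10*(1/11)*13)² + 32076/1189 = (130/11)² + 32076/1189 = 16900/121 + 32076/1189 = 23975296/143869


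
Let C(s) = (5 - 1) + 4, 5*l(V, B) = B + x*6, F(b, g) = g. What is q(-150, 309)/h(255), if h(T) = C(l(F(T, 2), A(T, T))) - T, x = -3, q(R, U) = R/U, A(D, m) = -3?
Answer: 50/25441 ≈ 0.0019653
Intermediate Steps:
l(V, B) = -18/5 + B/5 (l(V, B) = (B - 3*6)/5 = (B - 18)/5 = (-18 + B)/5 = -18/5 + B/5)
C(s) = 8 (C(s) = 4 + 4 = 8)
h(T) = 8 - T
q(-150, 309)/h(255) = (-150/309)/(8 - 1*255) = (-150*1/309)/(8 - 255) = -50/103/(-247) = -50/103*(-1/247) = 50/25441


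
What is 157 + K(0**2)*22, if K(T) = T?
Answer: 157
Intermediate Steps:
157 + K(0**2)*22 = 157 + 0**2*22 = 157 + 0*22 = 157 + 0 = 157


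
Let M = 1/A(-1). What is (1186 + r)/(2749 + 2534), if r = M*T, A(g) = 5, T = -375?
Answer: 1111/5283 ≈ 0.21030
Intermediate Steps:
M = ⅕ (M = 1/5 = ⅕ ≈ 0.20000)
r = -75 (r = (⅕)*(-375) = -75)
(1186 + r)/(2749 + 2534) = (1186 - 75)/(2749 + 2534) = 1111/5283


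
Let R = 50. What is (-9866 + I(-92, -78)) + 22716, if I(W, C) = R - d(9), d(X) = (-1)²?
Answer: 12899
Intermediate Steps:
d(X) = 1
I(W, C) = 49 (I(W, C) = 50 - 1*1 = 50 - 1 = 49)
(-9866 + I(-92, -78)) + 22716 = (-9866 + 49) + 22716 = -9817 + 22716 = 12899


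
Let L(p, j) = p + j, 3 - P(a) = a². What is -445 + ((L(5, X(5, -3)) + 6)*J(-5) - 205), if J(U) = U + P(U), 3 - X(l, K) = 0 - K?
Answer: -947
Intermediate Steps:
X(l, K) = 3 + K (X(l, K) = 3 - (0 - K) = 3 - (-1)*K = 3 + K)
P(a) = 3 - a²
L(p, j) = j + p
J(U) = 3 + U - U² (J(U) = U + (3 - U²) = 3 + U - U²)
-445 + ((L(5, X(5, -3)) + 6)*J(-5) - 205) = -445 + ((((3 - 3) + 5) + 6)*(3 - 5 - 1*(-5)²) - 205) = -445 + (((0 + 5) + 6)*(3 - 5 - 1*25) - 205) = -445 + ((5 + 6)*(3 - 5 - 25) - 205) = -445 + (11*(-27) - 205) = -445 + (-297 - 205) = -445 - 502 = -947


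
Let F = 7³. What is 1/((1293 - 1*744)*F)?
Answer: 1/188307 ≈ 5.3105e-6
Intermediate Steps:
F = 343
1/((1293 - 1*744)*F) = 1/((1293 - 1*744)*343) = 1/((1293 - 744)*343) = 1/(549*343) = 1/188307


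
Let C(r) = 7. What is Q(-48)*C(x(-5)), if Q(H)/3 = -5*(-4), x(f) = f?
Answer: 420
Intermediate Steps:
Q(H) = 60 (Q(H) = 3*(-5*(-4)) = 3*20 = 60)
Q(-48)*C(x(-5)) = 60*7 = 420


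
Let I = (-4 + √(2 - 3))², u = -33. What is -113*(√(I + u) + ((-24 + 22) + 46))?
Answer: -4972 - 113*√(-33 + (4 - I)²) ≈ -5076.1 + 490.59*I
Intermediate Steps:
I = (-4 + I)² (I = (-4 + √(-1))² = (-4 + I)² ≈ 15.0 - 8.0*I)
-113*(√(I + u) + ((-24 + 22) + 46)) = -113*(√((4 - I)² - 33) + ((-24 + 22) + 46)) = -113*(√(-33 + (4 - I)²) + (-2 + 46)) = -113*(√(-33 + (4 - I)²) + 44) = -113*(44 + √(-33 + (4 - I)²)) = -4972 - 113*√(-33 + (4 - I)²)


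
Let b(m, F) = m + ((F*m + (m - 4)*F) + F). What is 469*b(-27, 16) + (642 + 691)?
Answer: -439058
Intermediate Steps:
b(m, F) = F + m + F*m + F*(-4 + m) (b(m, F) = m + ((F*m + (-4 + m)*F) + F) = m + ((F*m + F*(-4 + m)) + F) = m + (F + F*m + F*(-4 + m)) = F + m + F*m + F*(-4 + m))
469*b(-27, 16) + (642 + 691) = 469*(-27 - 3*16 + 2*16*(-27)) + (642 + 691) = 469*(-27 - 48 - 864) + 1333 = 469*(-939) + 1333 = -440391 + 1333 = -439058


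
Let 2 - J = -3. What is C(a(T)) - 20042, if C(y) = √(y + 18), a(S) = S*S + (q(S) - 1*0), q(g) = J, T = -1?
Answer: -20042 + 2*√6 ≈ -20037.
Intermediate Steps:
J = 5 (J = 2 - 1*(-3) = 2 + 3 = 5)
q(g) = 5
a(S) = 5 + S² (a(S) = S*S + (5 - 1*0) = S² + (5 + 0) = S² + 5 = 5 + S²)
C(y) = √(18 + y)
C(a(T)) - 20042 = √(18 + (5 + (-1)²)) - 20042 = √(18 + (5 + 1)) - 20042 = √(18 + 6) - 20042 = √24 - 20042 = 2*√6 - 20042 = -20042 + 2*√6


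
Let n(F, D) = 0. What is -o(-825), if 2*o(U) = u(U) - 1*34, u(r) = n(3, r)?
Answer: 17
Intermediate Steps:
u(r) = 0
o(U) = -17 (o(U) = (0 - 1*34)/2 = (0 - 34)/2 = (½)*(-34) = -17)
-o(-825) = -1*(-17) = 17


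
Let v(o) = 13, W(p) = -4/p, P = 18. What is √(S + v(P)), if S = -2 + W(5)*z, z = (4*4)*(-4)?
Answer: √1555/5 ≈ 7.8867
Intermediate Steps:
z = -64 (z = 16*(-4) = -64)
S = 246/5 (S = -2 - 4/5*(-64) = -2 - 4*⅕*(-64) = -2 - ⅘*(-64) = -2 + 256/5 = 246/5 ≈ 49.200)
√(S + v(P)) = √(246/5 + 13) = √(311/5) = √1555/5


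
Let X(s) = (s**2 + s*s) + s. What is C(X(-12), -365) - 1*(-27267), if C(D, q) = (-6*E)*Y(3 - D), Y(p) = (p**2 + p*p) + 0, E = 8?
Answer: -7127517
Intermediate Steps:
Y(p) = 2*p**2 (Y(p) = (p**2 + p**2) + 0 = 2*p**2 + 0 = 2*p**2)
X(s) = s + 2*s**2 (X(s) = (s**2 + s**2) + s = 2*s**2 + s = s + 2*s**2)
C(D, q) = -96*(3 - D)**2 (C(D, q) = (-6*8)*(2*(3 - D)**2) = -96*(3 - D)**2)
C(X(-12), -365) - 1*(-27267) = -96*(-3 - 12*(1 + 2*(-12)))**2 - 1*(-27267) = -96*(-3 - 12*(1 - 24))**2 + 27267 = -96*(-3 - 12*(-23))**2 + 27267 = -96*(-3 + 276)**2 + 27267 = -96*273**2 + 27267 = -96*74529 + 27267 = -7154784 + 27267 = -7127517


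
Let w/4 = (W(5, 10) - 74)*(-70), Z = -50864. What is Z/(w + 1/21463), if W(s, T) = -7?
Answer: -1091694032/486780841 ≈ -2.2427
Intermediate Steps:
w = 22680 (w = 4*((-7 - 74)*(-70)) = 4*(-81*(-70)) = 4*5670 = 22680)
Z/(w + 1/21463) = -50864/(22680 + 1/21463) = -50864/486780841/21463 = -50864*21463/486780841 = -1091694032/486780841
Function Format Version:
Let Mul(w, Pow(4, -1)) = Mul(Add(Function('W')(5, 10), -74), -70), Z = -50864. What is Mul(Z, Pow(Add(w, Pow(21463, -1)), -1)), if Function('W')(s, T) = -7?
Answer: Rational(-1091694032, 486780841) ≈ -2.2427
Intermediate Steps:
w = 22680 (w = Mul(4, Mul(Add(-7, -74), -70)) = Mul(4, Mul(-81, -70)) = Mul(4, 5670) = 22680)
Mul(Z, Pow(Add(w, Pow(21463, -1)), -1)) = Mul(-50864, Pow(Add(22680, Pow(21463, -1)), -1)) = Mul(-50864, Pow(Add(22680, Rational(1, 21463)), -1)) = Mul(-50864, Pow(Rational(486780841, 21463), -1)) = Mul(-50864, Rational(21463, 486780841)) = Rational(-1091694032, 486780841)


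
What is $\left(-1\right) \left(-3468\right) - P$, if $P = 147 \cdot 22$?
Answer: $234$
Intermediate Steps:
$P = 3234$
$\left(-1\right) \left(-3468\right) - P = \left(-1\right) \left(-3468\right) - 3234 = 3468 - 3234 = 234$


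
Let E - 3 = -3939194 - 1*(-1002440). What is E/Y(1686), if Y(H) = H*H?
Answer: -978917/947532 ≈ -1.0331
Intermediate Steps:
E = -2936751 (E = 3 + (-3939194 - 1*(-1002440)) = 3 + (-3939194 + 1002440) = 3 - 2936754 = -2936751)
Y(H) = H²
E/Y(1686) = -2936751/(1686²) = -2936751/2842596 = -2936751*1/2842596 = -978917/947532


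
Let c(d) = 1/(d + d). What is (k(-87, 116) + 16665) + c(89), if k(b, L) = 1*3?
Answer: 2966905/178 ≈ 16668.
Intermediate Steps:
k(b, L) = 3
c(d) = 1/(2*d)
(k(-87, 116) + 16665) + c(89) = (3 + 16665) + (½)/89 = 16668 + (½)*(1/89) = 16668 + 1/178 = 2966905/178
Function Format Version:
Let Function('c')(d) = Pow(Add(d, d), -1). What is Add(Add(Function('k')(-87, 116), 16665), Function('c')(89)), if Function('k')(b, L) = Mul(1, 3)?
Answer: Rational(2966905, 178) ≈ 16668.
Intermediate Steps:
Function('k')(b, L) = 3
Function('c')(d) = Mul(Rational(1, 2), Pow(d, -1)) (Function('c')(d) = Pow(Mul(2, d), -1) = Mul(Rational(1, 2), Pow(d, -1)))
Add(Add(Function('k')(-87, 116), 16665), Function('c')(89)) = Add(Add(3, 16665), Mul(Rational(1, 2), Pow(89, -1))) = Add(16668, Mul(Rational(1, 2), Rational(1, 89))) = Add(16668, Rational(1, 178)) = Rational(2966905, 178)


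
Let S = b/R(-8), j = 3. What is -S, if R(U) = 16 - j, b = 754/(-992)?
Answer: 29/496 ≈ 0.058468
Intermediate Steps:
b = -377/496 (b = 754*(-1/992) = -377/496 ≈ -0.76008)
R(U) = 13 (R(U) = 16 - 1*3 = 16 - 3 = 13)
S = -29/496 (S = -377/496/13 = -377/496*1/13 = -29/496 ≈ -0.058468)
-S = -1*(-29/496) = 29/496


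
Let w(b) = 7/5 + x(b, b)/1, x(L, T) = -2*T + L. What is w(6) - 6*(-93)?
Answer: 2767/5 ≈ 553.40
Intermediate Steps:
x(L, T) = L - 2*T
w(b) = 7/5 - b (w(b) = 7/5 + (b - 2*b)/1 = 7*(1/5) - b*1 = 7/5 - b)
w(6) - 6*(-93) = (7/5 - 1*6) - 6*(-93) = (7/5 - 6) + 558 = -23/5 + 558 = 2767/5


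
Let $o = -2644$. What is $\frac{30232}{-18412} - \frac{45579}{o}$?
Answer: $\frac{189816785}{12170332} \approx 15.597$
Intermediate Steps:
$\frac{30232}{-18412} - \frac{45579}{o} = \frac{30232}{-18412} - \frac{45579}{-2644} = 30232 \left(- \frac{1}{18412}\right) - - \frac{45579}{2644} = - \frac{7558}{4603} + \frac{45579}{2644} = \frac{189816785}{12170332}$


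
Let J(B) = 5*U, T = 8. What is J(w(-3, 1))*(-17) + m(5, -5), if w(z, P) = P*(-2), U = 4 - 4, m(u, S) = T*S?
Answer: -40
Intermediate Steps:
m(u, S) = 8*S
U = 0
w(z, P) = -2*P
J(B) = 0 (J(B) = 5*0 = 0)
J(w(-3, 1))*(-17) + m(5, -5) = 0*(-17) + 8*(-5) = 0 - 40 = -40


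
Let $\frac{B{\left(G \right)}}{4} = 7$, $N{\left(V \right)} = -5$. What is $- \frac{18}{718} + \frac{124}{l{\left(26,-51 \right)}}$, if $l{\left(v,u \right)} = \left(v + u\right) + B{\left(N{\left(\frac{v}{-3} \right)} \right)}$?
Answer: $\frac{44489}{1077} \approx 41.308$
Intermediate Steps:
$B{\left(G \right)} = 28$ ($B{\left(G \right)} = 4 \cdot 7 = 28$)
$l{\left(v,u \right)} = 28 + u + v$ ($l{\left(v,u \right)} = \left(v + u\right) + 28 = \left(u + v\right) + 28 = 28 + u + v$)
$- \frac{18}{718} + \frac{124}{l{\left(26,-51 \right)}} = - \frac{18}{718} + \frac{124}{28 - 51 + 26} = \left(-18\right) \frac{1}{718} + \frac{124}{3} = - \frac{9}{359} + 124 \cdot \frac{1}{3} = - \frac{9}{359} + \frac{124}{3} = \frac{44489}{1077}$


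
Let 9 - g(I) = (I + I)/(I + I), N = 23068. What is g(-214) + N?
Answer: 23076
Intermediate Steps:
g(I) = 8 (g(I) = 9 - (I + I)/(I + I) = 9 - 2*I/(2*I) = 9 - 2*I*1/(2*I) = 9 - 1*1 = 9 - 1 = 8)
g(-214) + N = 8 + 23068 = 23076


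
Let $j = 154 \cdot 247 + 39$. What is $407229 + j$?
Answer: $445306$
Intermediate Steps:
$j = 38077$ ($j = 38038 + 39 = 38077$)
$407229 + j = 407229 + 38077 = 445306$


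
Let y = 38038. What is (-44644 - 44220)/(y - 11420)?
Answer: -44432/13309 ≈ -3.3385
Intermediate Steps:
(-44644 - 44220)/(y - 11420) = (-44644 - 44220)/(38038 - 11420) = -88864/26618 = -88864*1/26618 = -44432/13309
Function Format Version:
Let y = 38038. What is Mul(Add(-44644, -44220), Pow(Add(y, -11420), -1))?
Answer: Rational(-44432, 13309) ≈ -3.3385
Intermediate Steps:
Mul(Add(-44644, -44220), Pow(Add(y, -11420), -1)) = Mul(Add(-44644, -44220), Pow(Add(38038, -11420), -1)) = Mul(-88864, Pow(26618, -1)) = Mul(-88864, Rational(1, 26618)) = Rational(-44432, 13309)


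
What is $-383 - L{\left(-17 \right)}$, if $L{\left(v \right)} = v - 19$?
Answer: $-347$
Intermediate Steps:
$L{\left(v \right)} = -19 + v$
$-383 - L{\left(-17 \right)} = -383 - \left(-19 - 17\right) = -383 - -36 = -383 + 36 = -347$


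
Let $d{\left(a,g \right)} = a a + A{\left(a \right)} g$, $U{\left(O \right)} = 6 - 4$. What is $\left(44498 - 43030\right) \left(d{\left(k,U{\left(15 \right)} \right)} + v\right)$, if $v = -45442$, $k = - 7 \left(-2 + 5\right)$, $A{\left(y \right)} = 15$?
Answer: $-66017428$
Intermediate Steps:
$U{\left(O \right)} = 2$
$k = -21$ ($k = \left(-7\right) 3 = -21$)
$d{\left(a,g \right)} = a^{2} + 15 g$ ($d{\left(a,g \right)} = a a + 15 g = a^{2} + 15 g$)
$\left(44498 - 43030\right) \left(d{\left(k,U{\left(15 \right)} \right)} + v\right) = \left(44498 - 43030\right) \left(\left(\left(-21\right)^{2} + 15 \cdot 2\right) - 45442\right) = 1468 \left(\left(441 + 30\right) - 45442\right) = 1468 \left(471 - 45442\right) = 1468 \left(-44971\right) = -66017428$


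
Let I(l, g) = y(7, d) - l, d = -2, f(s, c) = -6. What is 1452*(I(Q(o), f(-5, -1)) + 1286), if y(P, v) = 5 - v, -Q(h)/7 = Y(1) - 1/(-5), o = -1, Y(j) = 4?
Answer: 9600624/5 ≈ 1.9201e+6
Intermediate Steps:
Q(h) = -147/5 (Q(h) = -7*(4 - 1/(-5)) = -7*(4 - 1*(-⅕)) = -7*(4 + ⅕) = -7*21/5 = -147/5)
I(l, g) = 7 - l (I(l, g) = (5 - 1*(-2)) - l = (5 + 2) - l = 7 - l)
1452*(I(Q(o), f(-5, -1)) + 1286) = 1452*((7 - 1*(-147/5)) + 1286) = 1452*((7 + 147/5) + 1286) = 1452*(182/5 + 1286) = 1452*(6612/5) = 9600624/5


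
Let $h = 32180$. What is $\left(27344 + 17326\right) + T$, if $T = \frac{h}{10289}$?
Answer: $\frac{459641810}{10289} \approx 44673.0$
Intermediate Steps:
$T = \frac{32180}{10289} \approx 3.1276$
$\left(27344 + 17326\right) + T = \left(27344 + 17326\right) + \frac{32180}{10289} = 44670 + \frac{32180}{10289} = \frac{459641810}{10289}$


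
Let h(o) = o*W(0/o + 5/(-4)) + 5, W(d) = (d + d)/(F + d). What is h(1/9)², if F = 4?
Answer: 235225/9801 ≈ 24.000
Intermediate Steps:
W(d) = 2*d/(4 + d) (W(d) = (d + d)/(4 + d) = (2*d)/(4 + d) = 2*d/(4 + d))
h(o) = 5 - 10*o/11 (h(o) = o*(2*(0/o + 5/(-4))/(4 + (0/o + 5/(-4)))) + 5 = o*(2*(0 + 5*(-¼))/(4 + (0 + 5*(-¼)))) + 5 = o*(2*(0 - 5/4)/(4 + (0 - 5/4))) + 5 = o*(2*(-5/4)/(4 - 5/4)) + 5 = o*(2*(-5/4)/(11/4)) + 5 = o*(2*(-5/4)*(4/11)) + 5 = o*(-10/11) + 5 = -10*o/11 + 5 = 5 - 10*o/11)
h(1/9)² = (5 - 10/11/9)² = (5 - 10/11*⅑)² = (5 - 10/99)² = (485/99)² = 235225/9801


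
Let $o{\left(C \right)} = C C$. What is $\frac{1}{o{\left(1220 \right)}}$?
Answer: $\frac{1}{1488400} \approx 6.7186 \cdot 10^{-7}$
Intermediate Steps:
$o{\left(C \right)} = C^{2}$
$\frac{1}{o{\left(1220 \right)}} = \frac{1}{1220^{2}} = \frac{1}{1488400}$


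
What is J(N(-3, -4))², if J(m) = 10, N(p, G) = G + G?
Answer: 100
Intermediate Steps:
N(p, G) = 2*G
J(N(-3, -4))² = 10² = 100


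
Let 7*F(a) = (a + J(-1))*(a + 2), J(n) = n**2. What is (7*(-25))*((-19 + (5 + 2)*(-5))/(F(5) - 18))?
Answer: -1575/2 ≈ -787.50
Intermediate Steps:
F(a) = (1 + a)*(2 + a)/7 (F(a) = ((a + (-1)**2)*(a + 2))/7 = ((a + 1)*(2 + a))/7 = ((1 + a)*(2 + a))/7 = (1 + a)*(2 + a)/7)
(7*(-25))*((-19 + (5 + 2)*(-5))/(F(5) - 18)) = (7*(-25))*((-19 + (5 + 2)*(-5))/((2/7 + (1/7)*5**2 + (3/7)*5) - 18)) = -175*(-19 + 7*(-5))/((2/7 + (1/7)*25 + 15/7) - 18) = -175*(-19 - 35)/((2/7 + 25/7 + 15/7) - 18) = -(-9450)/(6 - 18) = -(-9450)/(-12) = -(-9450)*(-1)/12 = -175*9/2 = -1575/2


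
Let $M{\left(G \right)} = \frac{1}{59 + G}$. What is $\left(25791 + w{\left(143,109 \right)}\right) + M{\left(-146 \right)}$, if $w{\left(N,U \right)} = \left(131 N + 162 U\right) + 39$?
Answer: $\frac{5413226}{87} \approx 62221.0$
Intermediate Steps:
$w{\left(N,U \right)} = 39 + 131 N + 162 U$
$\left(25791 + w{\left(143,109 \right)}\right) + M{\left(-146 \right)} = \left(25791 + \left(39 + 131 \cdot 143 + 162 \cdot 109\right)\right) + \frac{1}{59 - 146} = \left(25791 + \left(39 + 18733 + 17658\right)\right) + \frac{1}{-87} = \left(25791 + 36430\right) - \frac{1}{87} = 62221 - \frac{1}{87} = \frac{5413226}{87}$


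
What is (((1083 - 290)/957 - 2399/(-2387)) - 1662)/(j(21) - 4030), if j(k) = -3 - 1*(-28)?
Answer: 344765084/831714345 ≈ 0.41452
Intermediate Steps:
j(k) = 25 (j(k) = -3 + 28 = 25)
(((1083 - 290)/957 - 2399/(-2387)) - 1662)/(j(21) - 4030) = (((1083 - 290)/957 - 2399/(-2387)) - 1662)/(25 - 4030) = ((793*(1/957) - 2399*(-1/2387)) - 1662)/(-4005) = ((793/957 + 2399/2387) - 1662)*(-1/4005) = (380794/207669 - 1662)*(-1/4005) = -344765084/207669*(-1/4005) = 344765084/831714345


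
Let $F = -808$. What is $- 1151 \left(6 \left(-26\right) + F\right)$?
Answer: $1109564$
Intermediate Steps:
$- 1151 \left(6 \left(-26\right) + F\right) = - 1151 \left(6 \left(-26\right) - 808\right) = - 1151 \left(-156 - 808\right) = \left(-1151\right) \left(-964\right) = 1109564$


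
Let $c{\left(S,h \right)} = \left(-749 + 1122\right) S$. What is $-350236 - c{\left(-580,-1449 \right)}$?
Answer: $-133896$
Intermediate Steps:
$c{\left(S,h \right)} = 373 S$
$-350236 - c{\left(-580,-1449 \right)} = -350236 - 373 \left(-580\right) = -350236 - -216340 = -350236 + 216340 = -133896$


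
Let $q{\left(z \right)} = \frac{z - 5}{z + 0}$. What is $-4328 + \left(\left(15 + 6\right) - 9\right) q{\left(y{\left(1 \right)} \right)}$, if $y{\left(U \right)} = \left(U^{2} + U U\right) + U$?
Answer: $-4336$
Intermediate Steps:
$y{\left(U \right)} = U + 2 U^{2}$ ($y{\left(U \right)} = \left(U^{2} + U^{2}\right) + U = 2 U^{2} + U = U + 2 U^{2}$)
$q{\left(z \right)} = \frac{-5 + z}{z}$
$-4328 + \left(\left(15 + 6\right) - 9\right) q{\left(y{\left(1 \right)} \right)} = -4328 + \left(\left(15 + 6\right) - 9\right) \frac{-5 + 1 \left(1 + 2 \cdot 1\right)}{1 \left(1 + 2 \cdot 1\right)} = -4328 + \left(21 - 9\right) \frac{-5 + 1 \left(1 + 2\right)}{1 \left(1 + 2\right)} = -4328 + 12 \frac{-5 + 1 \cdot 3}{1 \cdot 3} = -4328 + 12 \frac{-5 + 3}{3} = -4328 + 12 \cdot \frac{1}{3} \left(-2\right) = -4328 + 12 \left(- \frac{2}{3}\right) = -4328 - 8 = -4336$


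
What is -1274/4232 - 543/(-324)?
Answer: 39275/28566 ≈ 1.3749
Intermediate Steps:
-1274/4232 - 543/(-324) = -1274*1/4232 - 543*(-1/324) = -637/2116 + 181/108 = 39275/28566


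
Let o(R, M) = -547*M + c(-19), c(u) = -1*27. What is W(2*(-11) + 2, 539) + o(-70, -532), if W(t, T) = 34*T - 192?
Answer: 309111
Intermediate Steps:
c(u) = -27
o(R, M) = -27 - 547*M (o(R, M) = -547*M - 27 = -27 - 547*M)
W(t, T) = -192 + 34*T
W(2*(-11) + 2, 539) + o(-70, -532) = (-192 + 34*539) + (-27 - 547*(-532)) = (-192 + 18326) + (-27 + 291004) = 18134 + 290977 = 309111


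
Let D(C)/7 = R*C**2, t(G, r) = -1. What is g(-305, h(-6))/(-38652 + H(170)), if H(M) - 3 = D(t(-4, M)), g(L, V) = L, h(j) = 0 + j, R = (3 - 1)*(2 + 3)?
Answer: 305/38579 ≈ 0.0079059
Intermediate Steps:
R = 10 (R = 2*5 = 10)
h(j) = j
D(C) = 70*C**2 (D(C) = 7*(10*C**2) = 70*C**2)
H(M) = 73 (H(M) = 3 + 70*(-1)**2 = 3 + 70*1 = 3 + 70 = 73)
g(-305, h(-6))/(-38652 + H(170)) = -305/(-38652 + 73) = -305/(-38579) = -305*(-1/38579) = 305/38579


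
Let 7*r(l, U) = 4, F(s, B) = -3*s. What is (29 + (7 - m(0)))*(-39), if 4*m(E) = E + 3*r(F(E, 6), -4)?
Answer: -9711/7 ≈ -1387.3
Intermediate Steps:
r(l, U) = 4/7 (r(l, U) = (1/7)*4 = 4/7)
m(E) = 3/7 + E/4 (m(E) = (E + 3*(4/7))/4 = (E + 12/7)/4 = (12/7 + E)/4 = 3/7 + E/4)
(29 + (7 - m(0)))*(-39) = (29 + (7 - (3/7 + (1/4)*0)))*(-39) = (29 + (7 - (3/7 + 0)))*(-39) = (29 + (7 - 1*3/7))*(-39) = (29 + (7 - 3/7))*(-39) = (29 + 46/7)*(-39) = (249/7)*(-39) = -9711/7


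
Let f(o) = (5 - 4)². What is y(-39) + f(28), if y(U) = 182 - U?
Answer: 222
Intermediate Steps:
f(o) = 1 (f(o) = 1² = 1)
y(-39) + f(28) = (182 - 1*(-39)) + 1 = (182 + 39) + 1 = 221 + 1 = 222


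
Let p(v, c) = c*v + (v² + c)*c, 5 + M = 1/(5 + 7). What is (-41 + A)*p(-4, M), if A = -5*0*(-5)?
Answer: 205615/144 ≈ 1427.9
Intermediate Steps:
A = 0 (A = 0*(-5) = 0)
M = -59/12 (M = -5 + 1/(5 + 7) = -5 + 1/12 = -59/12 ≈ -4.9167)
p(v, c) = c*v + c*(c + v²) (p(v, c) = c*v + (c + v²)*c = c*v + c*(c + v²))
(-41 + A)*p(-4, M) = (-41 + 0)*(-59*(-59/12 - 4 + (-4)²)/12) = -(-2419)*(-59/12 - 4 + 16)/12 = -(-2419)*85/(12*12) = -41*(-5015/144) = 205615/144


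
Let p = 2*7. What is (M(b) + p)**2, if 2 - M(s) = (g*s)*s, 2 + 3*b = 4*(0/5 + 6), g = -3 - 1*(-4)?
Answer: 115600/81 ≈ 1427.2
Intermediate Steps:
g = 1 (g = -3 + 4 = 1)
b = 22/3 (b = -2/3 + (4*(0/5 + 6))/3 = -2/3 + (4*(0*(1/5) + 6))/3 = -2/3 + (4*(0 + 6))/3 = -2/3 + (4*6)/3 = -2/3 + (1/3)*24 = -2/3 + 8 = 22/3 ≈ 7.3333)
M(s) = 2 - s**2 (M(s) = 2 - 1*s*s = 2 - s*s = 2 - s**2)
p = 14
(M(b) + p)**2 = ((2 - (22/3)**2) + 14)**2 = ((2 - 1*484/9) + 14)**2 = ((2 - 484/9) + 14)**2 = (-466/9 + 14)**2 = (-340/9)**2 = 115600/81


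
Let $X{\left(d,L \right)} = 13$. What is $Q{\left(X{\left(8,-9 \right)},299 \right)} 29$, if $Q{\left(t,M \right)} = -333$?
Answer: $-9657$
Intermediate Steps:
$Q{\left(X{\left(8,-9 \right)},299 \right)} 29 = \left(-333\right) 29 = -9657$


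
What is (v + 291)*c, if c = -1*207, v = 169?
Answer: -95220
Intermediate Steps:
c = -207
(v + 291)*c = (169 + 291)*(-207) = 460*(-207) = -95220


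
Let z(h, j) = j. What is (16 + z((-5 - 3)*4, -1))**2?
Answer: 225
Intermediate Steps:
(16 + z((-5 - 3)*4, -1))**2 = (16 - 1)**2 = 15**2 = 225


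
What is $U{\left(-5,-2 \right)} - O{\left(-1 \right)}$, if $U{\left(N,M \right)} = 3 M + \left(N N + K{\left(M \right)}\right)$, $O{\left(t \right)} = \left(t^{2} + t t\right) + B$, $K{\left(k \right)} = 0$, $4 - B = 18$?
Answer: $31$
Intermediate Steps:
$B = -14$ ($B = 4 - 18 = -14$)
$O{\left(t \right)} = -14 + 2 t^{2}$ ($O{\left(t \right)} = \left(t^{2} + t t\right) - 14 = \left(t^{2} + t^{2}\right) - 14 = 2 t^{2} - 14 = -14 + 2 t^{2}$)
$U{\left(N,M \right)} = N^{2} + 3 M$ ($U{\left(N,M \right)} = 3 M + \left(N N + 0\right) = 3 M + \left(N^{2} + 0\right) = 3 M + N^{2} = N^{2} + 3 M$)
$U{\left(-5,-2 \right)} - O{\left(-1 \right)} = \left(\left(-5\right)^{2} + 3 \left(-2\right)\right) - \left(-14 + 2 \left(-1\right)^{2}\right) = \left(25 - 6\right) - \left(-14 + 2 \cdot 1\right) = 19 - \left(-14 + 2\right) = 19 - -12 = 19 + 12 = 31$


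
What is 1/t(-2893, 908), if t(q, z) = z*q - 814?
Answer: -1/2627658 ≈ -3.8057e-7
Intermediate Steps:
t(q, z) = -814 + q*z (t(q, z) = q*z - 814 = -814 + q*z)
1/t(-2893, 908) = 1/(-814 - 2893*908) = 1/(-814 - 2626844) = 1/(-2627658) = -1/2627658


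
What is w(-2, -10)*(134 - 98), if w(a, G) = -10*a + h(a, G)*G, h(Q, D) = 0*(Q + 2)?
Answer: 720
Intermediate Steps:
h(Q, D) = 0 (h(Q, D) = 0*(2 + Q) = 0)
w(a, G) = -10*a (w(a, G) = -10*a + 0*G = -10*a + 0 = -10*a)
w(-2, -10)*(134 - 98) = (-10*(-2))*(134 - 98) = 20*36 = 720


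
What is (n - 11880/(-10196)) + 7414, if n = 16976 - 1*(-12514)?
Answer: 94071266/2549 ≈ 36905.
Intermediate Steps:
n = 29490 (n = 16976 + 12514 = 29490)
(n - 11880/(-10196)) + 7414 = (29490 - 11880/(-10196)) + 7414 = (29490 - 11880*(-1/10196)) + 7414 = (29490 + 2970/2549) + 7414 = 75172980/2549 + 7414 = 94071266/2549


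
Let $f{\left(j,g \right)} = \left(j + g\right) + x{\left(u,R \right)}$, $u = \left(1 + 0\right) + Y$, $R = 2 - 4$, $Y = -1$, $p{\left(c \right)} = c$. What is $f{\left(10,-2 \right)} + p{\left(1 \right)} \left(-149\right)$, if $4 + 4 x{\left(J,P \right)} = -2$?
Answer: $- \frac{285}{2} \approx -142.5$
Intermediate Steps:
$R = -2$
$u = 0$ ($u = \left(1 + 0\right) - 1 = 1 - 1 = 0$)
$x{\left(J,P \right)} = - \frac{3}{2}$ ($x{\left(J,P \right)} = -1 + \frac{1}{4} \left(-2\right) = -1 - \frac{1}{2} = - \frac{3}{2}$)
$f{\left(j,g \right)} = - \frac{3}{2} + g + j$ ($f{\left(j,g \right)} = \left(j + g\right) - \frac{3}{2} = \left(g + j\right) - \frac{3}{2} = - \frac{3}{2} + g + j$)
$f{\left(10,-2 \right)} + p{\left(1 \right)} \left(-149\right) = \left(- \frac{3}{2} - 2 + 10\right) + 1 \left(-149\right) = \frac{13}{2} - 149 = - \frac{285}{2}$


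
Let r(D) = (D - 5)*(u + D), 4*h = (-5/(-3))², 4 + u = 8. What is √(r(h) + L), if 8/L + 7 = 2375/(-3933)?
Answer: I*√17068891211/28332 ≈ 4.6113*I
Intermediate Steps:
u = 4 (u = -4 + 8 = 4)
L = -828/787 (L = 8/(-7 + 2375/(-3933)) = 8/(-7 + 2375*(-1/3933)) = 8/(-7 - 125/207) = 8/(-1574/207) = 8*(-207/1574) = -828/787 ≈ -1.0521)
h = 25/36 (h = (-5/(-3))²/4 = (-5*(-⅓))²/4 = (5/3)²/4 = (¼)*(25/9) = 25/36 ≈ 0.69444)
r(D) = (-5 + D)*(4 + D) (r(D) = (D - 5)*(4 + D) = (-5 + D)*(4 + D))
√(r(h) + L) = √((-20 + (25/36)² - 1*25/36) - 828/787) = √((-20 + 625/1296 - 25/36) - 828/787) = √(-26195/1296 - 828/787) = √(-21688553/1019952) = I*√17068891211/28332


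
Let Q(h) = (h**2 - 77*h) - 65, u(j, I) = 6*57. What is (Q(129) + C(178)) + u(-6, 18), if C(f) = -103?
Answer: 6882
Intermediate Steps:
u(j, I) = 342
Q(h) = -65 + h**2 - 77*h
(Q(129) + C(178)) + u(-6, 18) = ((-65 + 129**2 - 77*129) - 103) + 342 = ((-65 + 16641 - 9933) - 103) + 342 = (6643 - 103) + 342 = 6540 + 342 = 6882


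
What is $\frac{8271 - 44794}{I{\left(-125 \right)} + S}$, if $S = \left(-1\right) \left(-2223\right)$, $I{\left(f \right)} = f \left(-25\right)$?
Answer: $- \frac{36523}{5348} \approx -6.8293$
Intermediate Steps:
$I{\left(f \right)} = - 25 f$
$S = 2223$
$\frac{8271 - 44794}{I{\left(-125 \right)} + S} = \frac{8271 - 44794}{\left(-25\right) \left(-125\right) + 2223} = - \frac{36523}{3125 + 2223} = - \frac{36523}{5348}$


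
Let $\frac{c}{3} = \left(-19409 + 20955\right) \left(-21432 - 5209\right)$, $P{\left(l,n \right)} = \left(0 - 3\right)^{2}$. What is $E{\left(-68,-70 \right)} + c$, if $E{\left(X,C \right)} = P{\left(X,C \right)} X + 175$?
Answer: $-123561395$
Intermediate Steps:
$P{\left(l,n \right)} = 9$ ($P{\left(l,n \right)} = \left(-3\right)^{2} = 9$)
$E{\left(X,C \right)} = 175 + 9 X$ ($E{\left(X,C \right)} = 9 X + 175 = 175 + 9 X$)
$c = -123560958$ ($c = 3 \left(-19409 + 20955\right) \left(-21432 - 5209\right) = 3 \cdot 1546 \left(-26641\right) = 3 \left(-41186986\right) = -123560958$)
$E{\left(-68,-70 \right)} + c = \left(175 + 9 \left(-68\right)\right) - 123560958 = \left(175 - 612\right) - 123560958 = -437 - 123560958 = -123561395$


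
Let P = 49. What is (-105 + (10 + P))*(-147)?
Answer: 6762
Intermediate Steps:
(-105 + (10 + P))*(-147) = (-105 + (10 + 49))*(-147) = (-105 + 59)*(-147) = -46*(-147) = 6762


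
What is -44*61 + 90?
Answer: -2594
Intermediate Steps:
-44*61 + 90 = -2684 + 90 = -2594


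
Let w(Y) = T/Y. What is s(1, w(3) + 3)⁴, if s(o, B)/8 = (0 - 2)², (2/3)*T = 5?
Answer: 1048576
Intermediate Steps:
T = 15/2 (T = (3/2)*5 = 15/2 ≈ 7.5000)
w(Y) = 15/(2*Y)
s(o, B) = 32 (s(o, B) = 8*(0 - 2)² = 8*(-2)² = 8*4 = 32)
s(1, w(3) + 3)⁴ = 32⁴ = 1048576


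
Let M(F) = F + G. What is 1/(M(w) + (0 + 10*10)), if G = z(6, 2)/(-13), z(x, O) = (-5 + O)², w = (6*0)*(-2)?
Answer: 13/1291 ≈ 0.010070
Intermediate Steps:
w = 0 (w = 0*(-2) = 0)
G = -9/13 (G = (-5 + 2)²/(-13) = (-3)²*(-1/13) = 9*(-1/13) = -9/13 ≈ -0.69231)
M(F) = -9/13 + F (M(F) = F - 9/13 = -9/13 + F)
1/(M(w) + (0 + 10*10)) = 1/((-9/13 + 0) + (0 + 10*10)) = 1/(-9/13 + (0 + 100)) = 1/(-9/13 + 100) = 1/(1291/13) = 13/1291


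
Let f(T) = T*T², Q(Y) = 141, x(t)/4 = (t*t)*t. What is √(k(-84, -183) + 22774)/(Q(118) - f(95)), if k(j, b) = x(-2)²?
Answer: -√23798/857234 ≈ -0.00017996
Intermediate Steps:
x(t) = 4*t³ (x(t) = 4*((t*t)*t) = 4*(t²*t) = 4*t³)
f(T) = T³
k(j, b) = 1024 (k(j, b) = (4*(-2)³)² = (4*(-8))² = (-32)² = 1024)
√(k(-84, -183) + 22774)/(Q(118) - f(95)) = √(1024 + 22774)/(141 - 1*95³) = √23798/(141 - 1*857375) = √23798/(141 - 857375) = √23798/(-857234) = √23798*(-1/857234) = -√23798/857234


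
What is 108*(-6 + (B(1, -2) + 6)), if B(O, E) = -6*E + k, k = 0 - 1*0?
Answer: 1296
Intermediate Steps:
k = 0 (k = 0 + 0 = 0)
B(O, E) = -6*E (B(O, E) = -6*E + 0 = -6*E)
108*(-6 + (B(1, -2) + 6)) = 108*(-6 + (-6*(-2) + 6)) = 108*(-6 + (12 + 6)) = 108*(-6 + 18) = 108*12 = 1296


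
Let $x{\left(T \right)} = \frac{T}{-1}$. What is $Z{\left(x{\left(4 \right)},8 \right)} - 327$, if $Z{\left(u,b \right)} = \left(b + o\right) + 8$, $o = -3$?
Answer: $-314$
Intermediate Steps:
$x{\left(T \right)} = - T$ ($x{\left(T \right)} = T \left(-1\right) = - T$)
$Z{\left(u,b \right)} = 5 + b$ ($Z{\left(u,b \right)} = \left(b - 3\right) + 8 = \left(-3 + b\right) + 8 = 5 + b$)
$Z{\left(x{\left(4 \right)},8 \right)} - 327 = \left(5 + 8\right) - 327 = 13 - 327 = -314$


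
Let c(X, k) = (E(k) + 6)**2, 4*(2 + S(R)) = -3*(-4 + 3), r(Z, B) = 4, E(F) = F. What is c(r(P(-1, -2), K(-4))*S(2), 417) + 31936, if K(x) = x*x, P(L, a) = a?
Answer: 210865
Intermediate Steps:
K(x) = x**2
S(R) = -5/4 (S(R) = -2 + (-3*(-4 + 3))/4 = -2 + (-3*(-1))/4 = -2 + (1/4)*3 = -2 + 3/4 = -5/4)
c(X, k) = (6 + k)**2 (c(X, k) = (k + 6)**2 = (6 + k)**2)
c(r(P(-1, -2), K(-4))*S(2), 417) + 31936 = (6 + 417)**2 + 31936 = 423**2 + 31936 = 178929 + 31936 = 210865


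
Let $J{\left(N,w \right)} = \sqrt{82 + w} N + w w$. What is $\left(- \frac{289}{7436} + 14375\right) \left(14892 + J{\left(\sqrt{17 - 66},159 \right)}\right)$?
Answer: $\frac{4294180792503}{7436} + \frac{748245477 i \sqrt{241}}{7436} \approx 5.7749 \cdot 10^{8} + 1.5621 \cdot 10^{6} i$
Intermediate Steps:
$J{\left(N,w \right)} = w^{2} + N \sqrt{82 + w}$ ($J{\left(N,w \right)} = N \sqrt{82 + w} + w^{2} = w^{2} + N \sqrt{82 + w}$)
$\left(- \frac{289}{7436} + 14375\right) \left(14892 + J{\left(\sqrt{17 - 66},159 \right)}\right) = \left(- \frac{289}{7436} + 14375\right) \left(14892 + \left(159^{2} + \sqrt{17 - 66} \sqrt{82 + 159}\right)\right) = \left(\left(-289\right) \frac{1}{7436} + 14375\right) \left(14892 + \left(25281 + \sqrt{-49} \sqrt{241}\right)\right) = \left(- \frac{289}{7436} + 14375\right) \left(14892 + \left(25281 + 7 i \sqrt{241}\right)\right) = \frac{106892211 \left(14892 + \left(25281 + 7 i \sqrt{241}\right)\right)}{7436} = \frac{106892211 \left(40173 + 7 i \sqrt{241}\right)}{7436} = \frac{4294180792503}{7436} + \frac{748245477 i \sqrt{241}}{7436}$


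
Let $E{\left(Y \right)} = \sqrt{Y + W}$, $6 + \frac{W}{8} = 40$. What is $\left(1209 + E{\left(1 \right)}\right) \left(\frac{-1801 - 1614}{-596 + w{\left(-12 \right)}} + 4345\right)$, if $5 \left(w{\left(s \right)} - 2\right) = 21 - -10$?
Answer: $\frac{15459519270}{2939} + \frac{12787030 \sqrt{273}}{2939} \approx 5.332 \cdot 10^{6}$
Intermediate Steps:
$w{\left(s \right)} = \frac{41}{5}$ ($w{\left(s \right)} = 2 + \frac{21 - -10}{5} = 2 + \frac{21 + 10}{5} = 2 + \frac{1}{5} \cdot 31 = 2 + \frac{31}{5} = \frac{41}{5}$)
$W = 272$ ($W = -48 + 8 \cdot 40 = -48 + 320 = 272$)
$E{\left(Y \right)} = \sqrt{272 + Y}$ ($E{\left(Y \right)} = \sqrt{Y + 272} = \sqrt{272 + Y}$)
$\left(1209 + E{\left(1 \right)}\right) \left(\frac{-1801 - 1614}{-596 + w{\left(-12 \right)}} + 4345\right) = \left(1209 + \sqrt{272 + 1}\right) \left(\frac{-1801 - 1614}{-596 + \frac{41}{5}} + 4345\right) = \left(1209 + \sqrt{273}\right) \left(- \frac{3415}{- \frac{2939}{5}} + 4345\right) = \left(1209 + \sqrt{273}\right) \left(\left(-3415\right) \left(- \frac{5}{2939}\right) + 4345\right) = \left(1209 + \sqrt{273}\right) \left(\frac{17075}{2939} + 4345\right) = \left(1209 + \sqrt{273}\right) \frac{12787030}{2939} = \frac{15459519270}{2939} + \frac{12787030 \sqrt{273}}{2939}$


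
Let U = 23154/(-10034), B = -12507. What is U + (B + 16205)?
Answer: 18541289/5017 ≈ 3695.7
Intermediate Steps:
U = -11577/5017 (U = 23154*(-1/10034) = -11577/5017 ≈ -2.3076)
U + (B + 16205) = -11577/5017 + (-12507 + 16205) = -11577/5017 + 3698 = 18541289/5017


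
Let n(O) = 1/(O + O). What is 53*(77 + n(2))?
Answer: 16377/4 ≈ 4094.3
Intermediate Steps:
n(O) = 1/(2*O)
53*(77 + n(2)) = 53*(77 + (½)/2) = 53*(77 + (½)*(½)) = 53*(77 + ¼) = 53*(309/4) = 16377/4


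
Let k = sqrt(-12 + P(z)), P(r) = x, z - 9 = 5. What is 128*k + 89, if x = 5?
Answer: 89 + 128*I*sqrt(7) ≈ 89.0 + 338.66*I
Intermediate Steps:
z = 14 (z = 9 + 5 = 14)
P(r) = 5
k = I*sqrt(7) (k = sqrt(-12 + 5) = sqrt(-7) = I*sqrt(7) ≈ 2.6458*I)
128*k + 89 = 128*(I*sqrt(7)) + 89 = 128*I*sqrt(7) + 89 = 89 + 128*I*sqrt(7)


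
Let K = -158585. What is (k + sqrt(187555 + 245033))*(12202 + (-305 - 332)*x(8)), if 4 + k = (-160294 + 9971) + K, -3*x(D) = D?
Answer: -12882248224/3 + 83404*sqrt(108147)/3 ≈ -4.2849e+9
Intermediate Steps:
x(D) = -D/3
k = -308912 (k = -4 + ((-160294 + 9971) - 158585) = -4 + (-150323 - 158585) = -4 - 308908 = -308912)
(k + sqrt(187555 + 245033))*(12202 + (-305 - 332)*x(8)) = (-308912 + sqrt(187555 + 245033))*(12202 + (-305 - 332)*(-1/3*8)) = (-308912 + sqrt(432588))*(12202 - 637*(-8/3)) = (-308912 + 2*sqrt(108147))*(12202 + 5096/3) = (-308912 + 2*sqrt(108147))*(41702/3) = -12882248224/3 + 83404*sqrt(108147)/3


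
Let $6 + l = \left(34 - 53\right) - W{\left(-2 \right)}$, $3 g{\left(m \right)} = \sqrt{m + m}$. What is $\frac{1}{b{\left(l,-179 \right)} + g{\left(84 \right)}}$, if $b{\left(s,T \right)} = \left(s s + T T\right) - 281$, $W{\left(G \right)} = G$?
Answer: $\frac{96867}{3127738507} - \frac{2 \sqrt{42}}{3127738507} \approx 3.0966 \cdot 10^{-5}$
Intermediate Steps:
$g{\left(m \right)} = \frac{\sqrt{2} \sqrt{m}}{3}$ ($g{\left(m \right)} = \frac{\sqrt{m + m}}{3} = \frac{\sqrt{2 m}}{3} = \frac{\sqrt{2} \sqrt{m}}{3}$)
$l = -23$ ($l = -6 + \left(\left(34 - 53\right) - -2\right) = -6 + \left(\left(34 - 53\right) + 2\right) = -6 + \left(-19 + 2\right) = -6 - 17 = -23$)
$b{\left(s,T \right)} = -281 + T^{2} + s^{2}$ ($b{\left(s,T \right)} = \left(s^{2} + T^{2}\right) - 281 = \left(T^{2} + s^{2}\right) - 281 = -281 + T^{2} + s^{2}$)
$\frac{1}{b{\left(l,-179 \right)} + g{\left(84 \right)}} = \frac{1}{\left(-281 + \left(-179\right)^{2} + \left(-23\right)^{2}\right) + \frac{\sqrt{2} \sqrt{84}}{3}} = \frac{1}{\left(-281 + 32041 + 529\right) + \frac{\sqrt{2} \cdot 2 \sqrt{21}}{3}} = \frac{1}{32289 + \frac{2 \sqrt{42}}{3}}$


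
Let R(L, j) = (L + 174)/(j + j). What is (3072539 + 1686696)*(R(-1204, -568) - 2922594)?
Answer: -7900486569369095/568 ≈ -1.3909e+13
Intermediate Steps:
R(L, j) = (174 + L)/(2*j) (R(L, j) = (174 + L)/((2*j)) = (174 + L)*(1/(2*j)) = (174 + L)/(2*j))
(3072539 + 1686696)*(R(-1204, -568) - 2922594) = (3072539 + 1686696)*((1/2)*(174 - 1204)/(-568) - 2922594) = 4759235*((1/2)*(-1/568)*(-1030) - 2922594) = 4759235*(515/568 - 2922594) = 4759235*(-1660032877/568) = -7900486569369095/568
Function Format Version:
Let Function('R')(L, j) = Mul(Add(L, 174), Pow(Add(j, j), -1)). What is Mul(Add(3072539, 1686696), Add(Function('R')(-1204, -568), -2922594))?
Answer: Rational(-7900486569369095, 568) ≈ -1.3909e+13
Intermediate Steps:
Function('R')(L, j) = Mul(Rational(1, 2), Pow(j, -1), Add(174, L)) (Function('R')(L, j) = Mul(Add(174, L), Pow(Mul(2, j), -1)) = Mul(Add(174, L), Mul(Rational(1, 2), Pow(j, -1))) = Mul(Rational(1, 2), Pow(j, -1), Add(174, L)))
Mul(Add(3072539, 1686696), Add(Function('R')(-1204, -568), -2922594)) = Mul(Add(3072539, 1686696), Add(Mul(Rational(1, 2), Pow(-568, -1), Add(174, -1204)), -2922594)) = Mul(4759235, Add(Mul(Rational(1, 2), Rational(-1, 568), -1030), -2922594)) = Mul(4759235, Add(Rational(515, 568), -2922594)) = Mul(4759235, Rational(-1660032877, 568)) = Rational(-7900486569369095, 568)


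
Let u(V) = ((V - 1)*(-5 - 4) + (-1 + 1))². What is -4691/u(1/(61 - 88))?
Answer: -42219/784 ≈ -53.851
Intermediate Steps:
u(V) = (9 - 9*V)² (u(V) = ((-1 + V)*(-9) + 0)² = ((9 - 9*V) + 0)² = (9 - 9*V)²)
-4691/u(1/(61 - 88)) = -4691*1/(81*(-1 + 1/(61 - 88))²) = -4691*1/(81*(-1 + 1/(-27))²) = -4691*1/(81*(-1 - 1/27)²) = -4691/(81*(-28/27)²) = -4691/(81*(784/729)) = -4691/784/9 = -4691*9/784 = -42219/784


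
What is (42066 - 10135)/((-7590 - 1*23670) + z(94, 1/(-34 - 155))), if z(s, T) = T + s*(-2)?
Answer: -6034959/5943673 ≈ -1.0154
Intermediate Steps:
z(s, T) = T - 2*s
(42066 - 10135)/((-7590 - 1*23670) + z(94, 1/(-34 - 155))) = (42066 - 10135)/((-7590 - 1*23670) + (1/(-34 - 155) - 2*94)) = 31931/((-7590 - 23670) + (1/(-189) - 188)) = 31931/(-31260 + (-1/189 - 188)) = 31931/(-31260 - 35533/189) = 31931/(-5943673/189) = 31931*(-189/5943673) = -6034959/5943673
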